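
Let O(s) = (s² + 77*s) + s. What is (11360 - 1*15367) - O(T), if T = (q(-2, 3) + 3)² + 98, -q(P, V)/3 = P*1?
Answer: -50010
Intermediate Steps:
q(P, V) = -3*P
T = 179 (T = (-3*(-2) + 3)² + 98 = (6 + 3)² + 98 = 9² + 98 = 81 + 98 = 179)
O(s) = s² + 78*s
(11360 - 1*15367) - O(T) = (11360 - 1*15367) - 179*(78 + 179) = (11360 - 15367) - 179*257 = -4007 - 1*46003 = -4007 - 46003 = -50010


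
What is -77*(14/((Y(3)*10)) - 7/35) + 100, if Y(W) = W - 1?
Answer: 123/2 ≈ 61.500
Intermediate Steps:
Y(W) = -1 + W
-77*(14/((Y(3)*10)) - 7/35) + 100 = -77*(14/(((-1 + 3)*10)) - 7/35) + 100 = -77*(14/((2*10)) - 7*1/35) + 100 = -77*(14/20 - ⅕) + 100 = -77*(14*(1/20) - ⅕) + 100 = -77*(7/10 - ⅕) + 100 = -77*½ + 100 = -77/2 + 100 = 123/2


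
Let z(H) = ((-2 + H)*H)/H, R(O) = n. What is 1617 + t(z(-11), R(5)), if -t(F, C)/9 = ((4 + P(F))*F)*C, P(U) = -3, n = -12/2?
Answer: 915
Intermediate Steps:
n = -6 (n = -12*½ = -6)
R(O) = -6
z(H) = -2 + H (z(H) = (H*(-2 + H))/H = -2 + H)
t(F, C) = -9*C*F (t(F, C) = -9*(4 - 3)*F*C = -9*1*F*C = -9*F*C = -9*C*F)
1617 + t(z(-11), R(5)) = 1617 - 9*(-6)*(-2 - 11) = 1617 - 9*(-6)*(-13) = 1617 - 702 = 915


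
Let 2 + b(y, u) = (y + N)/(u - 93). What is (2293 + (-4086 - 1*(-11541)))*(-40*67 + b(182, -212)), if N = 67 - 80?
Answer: -7975608892/305 ≈ -2.6150e+7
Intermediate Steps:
N = -13
b(y, u) = -2 + (-13 + y)/(-93 + u) (b(y, u) = -2 + (y - 13)/(u - 93) = -2 + (-13 + y)/(-93 + u))
(2293 + (-4086 - 1*(-11541)))*(-40*67 + b(182, -212)) = (2293 + (-4086 - 1*(-11541)))*(-40*67 + (173 + 182 - 2*(-212))/(-93 - 212)) = (2293 + (-4086 + 11541))*(-2680 + (173 + 182 + 424)/(-305)) = (2293 + 7455)*(-2680 - 1/305*779) = 9748*(-2680 - 779/305) = 9748*(-818179/305) = -7975608892/305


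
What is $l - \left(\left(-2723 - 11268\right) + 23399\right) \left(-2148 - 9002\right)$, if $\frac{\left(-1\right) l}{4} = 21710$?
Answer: $104812360$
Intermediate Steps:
$l = -86840$ ($l = \left(-4\right) 21710 = -86840$)
$l - \left(\left(-2723 - 11268\right) + 23399\right) \left(-2148 - 9002\right) = -86840 - \left(\left(-2723 - 11268\right) + 23399\right) \left(-2148 - 9002\right) = -86840 - \left(\left(-2723 - 11268\right) + 23399\right) \left(-11150\right) = -86840 - \left(-13991 + 23399\right) \left(-11150\right) = -86840 - 9408 \left(-11150\right) = -86840 - -104899200 = -86840 + 104899200 = 104812360$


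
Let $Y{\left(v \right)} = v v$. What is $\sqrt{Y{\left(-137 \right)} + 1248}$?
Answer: $\sqrt{20017} \approx 141.48$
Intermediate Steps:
$Y{\left(v \right)} = v^{2}$
$\sqrt{Y{\left(-137 \right)} + 1248} = \sqrt{\left(-137\right)^{2} + 1248} = \sqrt{18769 + 1248} = \sqrt{20017}$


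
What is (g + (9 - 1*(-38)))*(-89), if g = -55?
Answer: 712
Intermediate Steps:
(g + (9 - 1*(-38)))*(-89) = (-55 + (9 - 1*(-38)))*(-89) = (-55 + (9 + 38))*(-89) = (-55 + 47)*(-89) = -8*(-89) = 712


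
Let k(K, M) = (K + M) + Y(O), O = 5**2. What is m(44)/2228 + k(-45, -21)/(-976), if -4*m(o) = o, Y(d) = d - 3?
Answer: 1364/33977 ≈ 0.040145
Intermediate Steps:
O = 25
Y(d) = -3 + d
m(o) = -o/4
k(K, M) = 22 + K + M (k(K, M) = (K + M) + (-3 + 25) = (K + M) + 22 = 22 + K + M)
m(44)/2228 + k(-45, -21)/(-976) = -1/4*44/2228 + (22 - 45 - 21)/(-976) = -11*1/2228 - 44*(-1/976) = -11/2228 + 11/244 = 1364/33977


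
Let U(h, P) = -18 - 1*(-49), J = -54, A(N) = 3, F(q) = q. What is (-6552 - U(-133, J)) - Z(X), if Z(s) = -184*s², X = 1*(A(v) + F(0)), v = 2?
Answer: -4927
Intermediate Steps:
X = 3 (X = 1*(3 + 0) = 1*3 = 3)
U(h, P) = 31 (U(h, P) = -18 + 49 = 31)
(-6552 - U(-133, J)) - Z(X) = (-6552 - 1*31) - (-184)*3² = (-6552 - 31) - (-184)*9 = -6583 - 1*(-1656) = -6583 + 1656 = -4927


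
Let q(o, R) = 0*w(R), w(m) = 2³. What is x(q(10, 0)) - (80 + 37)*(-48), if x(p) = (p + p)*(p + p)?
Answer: 5616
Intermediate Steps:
w(m) = 8
q(o, R) = 0 (q(o, R) = 0*8 = 0)
x(p) = 4*p² (x(p) = (2*p)*(2*p) = 4*p²)
x(q(10, 0)) - (80 + 37)*(-48) = 4*0² - (80 + 37)*(-48) = 4*0 - 117*(-48) = 0 - 1*(-5616) = 0 + 5616 = 5616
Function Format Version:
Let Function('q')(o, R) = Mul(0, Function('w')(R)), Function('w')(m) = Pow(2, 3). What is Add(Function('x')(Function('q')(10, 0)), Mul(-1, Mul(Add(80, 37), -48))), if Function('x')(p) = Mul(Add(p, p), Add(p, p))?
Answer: 5616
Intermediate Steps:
Function('w')(m) = 8
Function('q')(o, R) = 0 (Function('q')(o, R) = Mul(0, 8) = 0)
Function('x')(p) = Mul(4, Pow(p, 2)) (Function('x')(p) = Mul(Mul(2, p), Mul(2, p)) = Mul(4, Pow(p, 2)))
Add(Function('x')(Function('q')(10, 0)), Mul(-1, Mul(Add(80, 37), -48))) = Add(Mul(4, Pow(0, 2)), Mul(-1, Mul(Add(80, 37), -48))) = Add(Mul(4, 0), Mul(-1, Mul(117, -48))) = Add(0, Mul(-1, -5616)) = Add(0, 5616) = 5616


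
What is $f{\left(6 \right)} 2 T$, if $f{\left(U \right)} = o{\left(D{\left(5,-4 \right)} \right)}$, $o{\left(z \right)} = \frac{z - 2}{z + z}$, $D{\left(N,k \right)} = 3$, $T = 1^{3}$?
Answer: $\frac{1}{3} \approx 0.33333$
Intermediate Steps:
$T = 1$
$o{\left(z \right)} = \frac{-2 + z}{2 z}$
$f{\left(U \right)} = \frac{1}{6}$ ($f{\left(U \right)} = \frac{-2 + 3}{2 \cdot 3} = \frac{1}{2} \cdot \frac{1}{3} \cdot 1 = \frac{1}{6}$)
$f{\left(6 \right)} 2 T = \frac{1}{6} \cdot 2 \cdot 1 = \frac{1}{3} \cdot 1 = \frac{1}{3}$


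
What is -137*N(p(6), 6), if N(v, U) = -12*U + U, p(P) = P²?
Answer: 9042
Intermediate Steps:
N(v, U) = -11*U
-137*N(p(6), 6) = -(-1507)*6 = -137*(-66) = 9042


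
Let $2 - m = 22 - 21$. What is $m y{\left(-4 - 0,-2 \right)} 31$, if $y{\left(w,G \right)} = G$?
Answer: $-62$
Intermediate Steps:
$m = 1$ ($m = 2 - \left(22 - 21\right) = 2 - 1 = 1$)
$m y{\left(-4 - 0,-2 \right)} 31 = 1 \left(-2\right) 31 = \left(-2\right) 31 = -62$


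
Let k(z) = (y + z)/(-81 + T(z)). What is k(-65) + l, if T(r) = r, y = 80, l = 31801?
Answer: 4642931/146 ≈ 31801.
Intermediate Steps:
k(z) = (80 + z)/(-81 + z)
k(-65) + l = (80 - 65)/(-81 - 65) + 31801 = 15/(-146) + 31801 = -1/146*15 + 31801 = -15/146 + 31801 = 4642931/146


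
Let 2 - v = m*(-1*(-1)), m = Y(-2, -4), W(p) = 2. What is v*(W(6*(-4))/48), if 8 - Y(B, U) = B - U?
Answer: -⅙ ≈ -0.16667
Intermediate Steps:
Y(B, U) = 8 + U - B (Y(B, U) = 8 - (B - U) = 8 + (U - B) = 8 + U - B)
m = 6 (m = 8 - 4 - 1*(-2) = 8 - 4 + 2 = 6)
v = -4 (v = 2 - 6*(-1*(-1)) = 2 - 6 = -4)
v*(W(6*(-4))/48) = -8/48 = -4*1/24 = -⅙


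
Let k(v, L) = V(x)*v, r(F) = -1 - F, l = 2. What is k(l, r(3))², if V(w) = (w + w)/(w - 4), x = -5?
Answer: 400/81 ≈ 4.9383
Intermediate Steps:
V(w) = 2*w/(-4 + w) (V(w) = (2*w)/(-4 + w) = 2*w/(-4 + w))
k(v, L) = 10*v/9 (k(v, L) = (2*(-5)/(-4 - 5))*v = (2*(-5)/(-9))*v = (2*(-5)*(-⅑))*v = 10*v/9)
k(l, r(3))² = ((10/9)*2)² = (20/9)² = 400/81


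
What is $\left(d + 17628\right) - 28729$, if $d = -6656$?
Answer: $-17757$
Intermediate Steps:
$\left(d + 17628\right) - 28729 = \left(-6656 + 17628\right) - 28729 = 10972 - 28729 = -17757$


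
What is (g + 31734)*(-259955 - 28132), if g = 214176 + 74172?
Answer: -92211463134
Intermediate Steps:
g = 288348
(g + 31734)*(-259955 - 28132) = (288348 + 31734)*(-259955 - 28132) = 320082*(-288087) = -92211463134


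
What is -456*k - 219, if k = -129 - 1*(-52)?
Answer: 34893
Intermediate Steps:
k = -77 (k = -129 + 52 = -77)
-456*k - 219 = -456*(-77) - 219 = 35112 - 219 = 34893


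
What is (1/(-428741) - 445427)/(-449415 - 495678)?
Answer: 190972817408/405200117913 ≈ 0.47130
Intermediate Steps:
(1/(-428741) - 445427)/(-449415 - 495678) = (-1/428741 - 445427)/(-945093) = -190972817408/428741*(-1/945093) = 190972817408/405200117913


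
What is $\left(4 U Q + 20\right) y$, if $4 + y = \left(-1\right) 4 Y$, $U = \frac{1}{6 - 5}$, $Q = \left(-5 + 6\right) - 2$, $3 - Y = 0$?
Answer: $-256$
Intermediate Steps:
$Y = 3$ ($Y = 3 - 0 = 3 + 0 = 3$)
$Q = -1$ ($Q = 1 - 2 = -1$)
$U = 1$ ($U = 1^{-1} = 1$)
$y = -16$ ($y = -4 + \left(-1\right) 4 \cdot 3 = -4 - 12 = -16$)
$\left(4 U Q + 20\right) y = \left(4 \cdot 1 \left(-1\right) + 20\right) \left(-16\right) = \left(4 \left(-1\right) + 20\right) \left(-16\right) = \left(-4 + 20\right) \left(-16\right) = 16 \left(-16\right) = -256$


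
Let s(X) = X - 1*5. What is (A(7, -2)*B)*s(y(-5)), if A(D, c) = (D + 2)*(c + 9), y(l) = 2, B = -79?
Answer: 14931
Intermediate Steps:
s(X) = -5 + X (s(X) = X - 5 = -5 + X)
A(D, c) = (2 + D)*(9 + c)
(A(7, -2)*B)*s(y(-5)) = ((18 + 2*(-2) + 9*7 + 7*(-2))*(-79))*(-5 + 2) = ((18 - 4 + 63 - 14)*(-79))*(-3) = (63*(-79))*(-3) = -4977*(-3) = 14931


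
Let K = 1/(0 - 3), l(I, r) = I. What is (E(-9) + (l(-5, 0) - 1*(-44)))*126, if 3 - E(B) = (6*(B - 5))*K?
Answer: 1764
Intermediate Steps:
K = -⅓ (K = 1/(-3) = -⅓ ≈ -0.33333)
E(B) = -7 + 2*B (E(B) = 3 - 6*(B - 5)*(-1)/3 = 3 - 6*(-5 + B)*(-1)/3 = 3 - (-30 + 6*B)*(-1)/3 = 3 - (10 - 2*B) = 3 + (-10 + 2*B) = -7 + 2*B)
(E(-9) + (l(-5, 0) - 1*(-44)))*126 = ((-7 + 2*(-9)) + (-5 - 1*(-44)))*126 = ((-7 - 18) + (-5 + 44))*126 = (-25 + 39)*126 = 14*126 = 1764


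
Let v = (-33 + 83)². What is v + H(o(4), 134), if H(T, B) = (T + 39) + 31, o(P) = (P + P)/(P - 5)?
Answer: 2562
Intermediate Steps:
o(P) = 2*P/(-5 + P) (o(P) = (2*P)/(-5 + P) = 2*P/(-5 + P))
H(T, B) = 70 + T (H(T, B) = (39 + T) + 31 = 70 + T)
v = 2500 (v = 50² = 2500)
v + H(o(4), 134) = 2500 + (70 + 2*4/(-5 + 4)) = 2500 + (70 + 2*4/(-1)) = 2500 + (70 + 2*4*(-1)) = 2500 + (70 - 8) = 2500 + 62 = 2562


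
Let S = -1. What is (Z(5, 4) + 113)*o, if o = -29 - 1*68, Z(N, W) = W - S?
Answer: -11446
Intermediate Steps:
Z(N, W) = 1 + W (Z(N, W) = W - 1*(-1) = W + 1 = 1 + W)
o = -97 (o = -29 - 68 = -97)
(Z(5, 4) + 113)*o = ((1 + 4) + 113)*(-97) = (5 + 113)*(-97) = 118*(-97) = -11446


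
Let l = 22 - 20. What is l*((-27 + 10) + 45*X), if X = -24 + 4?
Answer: -1834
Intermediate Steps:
X = -20
l = 2
l*((-27 + 10) + 45*X) = 2*((-27 + 10) + 45*(-20)) = 2*(-17 - 900) = 2*(-917) = -1834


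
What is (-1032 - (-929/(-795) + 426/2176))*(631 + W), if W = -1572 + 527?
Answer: 61673497683/144160 ≈ 4.2781e+5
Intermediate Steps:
W = -1045
(-1032 - (-929/(-795) + 426/2176))*(631 + W) = (-1032 - (-929/(-795) + 426/2176))*(631 - 1045) = (-1032 - (-929*(-1/795) + 426*(1/2176)))*(-414) = (-1032 - (929/795 + 213/1088))*(-414) = (-1032 - 1*1180087/864960)*(-414) = (-1032 - 1180087/864960)*(-414) = -893818807/864960*(-414) = 61673497683/144160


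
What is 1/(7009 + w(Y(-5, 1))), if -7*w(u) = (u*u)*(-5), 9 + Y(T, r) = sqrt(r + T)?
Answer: 43267/305642138 + 315*I/611284276 ≈ 0.00014156 + 5.1531e-7*I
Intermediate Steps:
Y(T, r) = -9 + sqrt(T + r) (Y(T, r) = -9 + sqrt(r + T) = -9 + sqrt(T + r))
w(u) = 5*u**2/7 (w(u) = -u*u*(-5)/7 = -u**2*(-5)/7 = -(-5)*u**2/7 = 5*u**2/7)
1/(7009 + w(Y(-5, 1))) = 1/(7009 + 5*(-9 + sqrt(-5 + 1))**2/7) = 1/(7009 + 5*(-9 + sqrt(-4))**2/7) = 1/(7009 + 5*(-9 + 2*I)**2/7)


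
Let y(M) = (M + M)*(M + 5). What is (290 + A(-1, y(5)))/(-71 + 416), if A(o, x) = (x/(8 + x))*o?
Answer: 1561/1863 ≈ 0.83790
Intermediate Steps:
y(M) = 2*M*(5 + M) (y(M) = (2*M)*(5 + M) = 2*M*(5 + M))
A(o, x) = o*x/(8 + x)
(290 + A(-1, y(5)))/(-71 + 416) = (290 - 2*5*(5 + 5)/(8 + 2*5*(5 + 5)))/(-71 + 416) = (290 - 2*5*10/(8 + 2*5*10))/345 = (290 - 1*100/(8 + 100))*(1/345) = (290 - 1*100/108)*(1/345) = (290 - 1*100*1/108)*(1/345) = (290 - 25/27)*(1/345) = (7805/27)*(1/345) = 1561/1863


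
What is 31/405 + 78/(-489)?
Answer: -5477/66015 ≈ -0.082966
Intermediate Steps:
31/405 + 78/(-489) = 31*(1/405) + 78*(-1/489) = 31/405 - 26/163 = -5477/66015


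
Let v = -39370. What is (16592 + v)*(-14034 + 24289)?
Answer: -233588390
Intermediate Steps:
(16592 + v)*(-14034 + 24289) = (16592 - 39370)*(-14034 + 24289) = -22778*10255 = -233588390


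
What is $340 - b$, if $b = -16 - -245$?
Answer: $111$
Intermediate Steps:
$b = 229$ ($b = -16 + 245 = 229$)
$340 - b = 340 - 229 = 111$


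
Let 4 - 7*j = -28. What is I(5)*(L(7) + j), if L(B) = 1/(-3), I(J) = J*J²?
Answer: 11125/21 ≈ 529.76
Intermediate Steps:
j = 32/7 (j = 4/7 - ⅐*(-28) = 4/7 + 4 = 32/7 ≈ 4.5714)
I(J) = J³
L(B) = -⅓
I(5)*(L(7) + j) = 5³*(-⅓ + 32/7) = 125*(89/21) = 11125/21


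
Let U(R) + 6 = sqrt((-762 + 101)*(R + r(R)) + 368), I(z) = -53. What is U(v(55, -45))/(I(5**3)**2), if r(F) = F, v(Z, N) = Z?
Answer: -6/2809 + 3*I*sqrt(8038)/2809 ≈ -0.002136 + 0.095751*I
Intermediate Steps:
U(R) = -6 + sqrt(368 - 1322*R) (U(R) = -6 + sqrt((-762 + 101)*(R + R) + 368) = -6 + sqrt(-1322*R + 368) = -6 + sqrt(368 - 1322*R))
U(v(55, -45))/(I(5**3)**2) = (-6 + sqrt(368 - 1322*55))/((-53)**2) = (-6 + sqrt(368 - 72710))/2809 = (-6 + sqrt(-72342))*(1/2809) = (-6 + 3*I*sqrt(8038))*(1/2809) = -6/2809 + 3*I*sqrt(8038)/2809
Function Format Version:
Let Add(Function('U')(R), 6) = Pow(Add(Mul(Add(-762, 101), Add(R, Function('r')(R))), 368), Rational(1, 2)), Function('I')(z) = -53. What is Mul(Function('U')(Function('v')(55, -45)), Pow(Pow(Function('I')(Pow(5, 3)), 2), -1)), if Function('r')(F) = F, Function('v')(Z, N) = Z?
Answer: Add(Rational(-6, 2809), Mul(Rational(3, 2809), I, Pow(8038, Rational(1, 2)))) ≈ Add(-0.0021360, Mul(0.095751, I))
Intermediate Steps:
Function('U')(R) = Add(-6, Pow(Add(368, Mul(-1322, R)), Rational(1, 2))) (Function('U')(R) = Add(-6, Pow(Add(Mul(Add(-762, 101), Add(R, R)), 368), Rational(1, 2))) = Add(-6, Pow(Add(Mul(-661, Mul(2, R)), 368), Rational(1, 2))) = Add(-6, Pow(Add(Mul(-1322, R), 368), Rational(1, 2))) = Add(-6, Pow(Add(368, Mul(-1322, R)), Rational(1, 2))))
Mul(Function('U')(Function('v')(55, -45)), Pow(Pow(Function('I')(Pow(5, 3)), 2), -1)) = Mul(Add(-6, Pow(Add(368, Mul(-1322, 55)), Rational(1, 2))), Pow(Pow(-53, 2), -1)) = Mul(Add(-6, Pow(Add(368, -72710), Rational(1, 2))), Pow(2809, -1)) = Mul(Add(-6, Pow(-72342, Rational(1, 2))), Rational(1, 2809)) = Mul(Add(-6, Mul(3, I, Pow(8038, Rational(1, 2)))), Rational(1, 2809)) = Add(Rational(-6, 2809), Mul(Rational(3, 2809), I, Pow(8038, Rational(1, 2))))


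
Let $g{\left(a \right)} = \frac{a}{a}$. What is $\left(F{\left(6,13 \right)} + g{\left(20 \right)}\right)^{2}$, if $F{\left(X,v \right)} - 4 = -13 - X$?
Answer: $196$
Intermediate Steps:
$g{\left(a \right)} = 1$
$F{\left(X,v \right)} = -9 - X$ ($F{\left(X,v \right)} = 4 - \left(13 + X\right) = -9 - X$)
$\left(F{\left(6,13 \right)} + g{\left(20 \right)}\right)^{2} = \left(\left(-9 - 6\right) + 1\right)^{2} = \left(-15 + 1\right)^{2} = \left(-14\right)^{2} = 196$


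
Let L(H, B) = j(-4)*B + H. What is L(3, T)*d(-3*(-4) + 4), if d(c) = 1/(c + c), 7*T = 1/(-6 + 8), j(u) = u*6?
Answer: 9/224 ≈ 0.040179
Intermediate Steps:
j(u) = 6*u
T = 1/14 (T = 1/(7*(-6 + 8)) = (1/7)/2 = (1/7)*(1/2) = 1/14 ≈ 0.071429)
L(H, B) = H - 24*B (L(H, B) = (6*(-4))*B + H = -24*B + H = H - 24*B)
d(c) = 1/(2*c)
L(3, T)*d(-3*(-4) + 4) = (3 - 24*1/14)*(1/(2*(-3*(-4) + 4))) = (3 - 12/7)*(1/(2*(12 + 4))) = 9*((1/2)/16)/7 = 9*((1/2)*(1/16))/7 = (9/7)*(1/32) = 9/224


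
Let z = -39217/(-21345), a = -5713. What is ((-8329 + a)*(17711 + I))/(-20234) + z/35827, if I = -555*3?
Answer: 86153388976614679/7736746245855 ≈ 11136.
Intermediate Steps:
z = 39217/21345 (z = -39217*(-1/21345) = 39217/21345 ≈ 1.8373)
I = -1665
((-8329 + a)*(17711 + I))/(-20234) + z/35827 = ((-8329 - 5713)*(17711 - 1665))/(-20234) + (39217/21345)/35827 = -14042*16046*(-1/20234) + (39217/21345)*(1/35827) = -225317932*(-1/20234) + 39217/764727315 = 112658966/10117 + 39217/764727315 = 86153388976614679/7736746245855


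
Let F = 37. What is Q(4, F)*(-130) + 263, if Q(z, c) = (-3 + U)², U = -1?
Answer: -1817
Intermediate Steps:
Q(z, c) = 16 (Q(z, c) = (-3 - 1)² = (-4)² = 16)
Q(4, F)*(-130) + 263 = 16*(-130) + 263 = -2080 + 263 = -1817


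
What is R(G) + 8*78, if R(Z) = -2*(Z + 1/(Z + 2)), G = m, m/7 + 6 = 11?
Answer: 20496/37 ≈ 553.95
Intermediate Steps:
m = 35 (m = -42 + 7*11 = -42 + 77 = 35)
G = 35
R(Z) = -2*Z - 2/(2 + Z) (R(Z) = -2*(Z + 1/(2 + Z)) = -2*Z - 2/(2 + Z))
R(G) + 8*78 = 2*(-1 - 1*35² - 2*35)/(2 + 35) + 8*78 = 2*(-1 - 1*1225 - 70)/37 + 624 = 2*(1/37)*(-1 - 1225 - 70) + 624 = 2*(1/37)*(-1296) + 624 = -2592/37 + 624 = 20496/37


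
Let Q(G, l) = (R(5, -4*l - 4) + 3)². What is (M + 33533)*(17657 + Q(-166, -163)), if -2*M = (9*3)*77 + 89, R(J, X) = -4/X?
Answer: 15044184920317/26244 ≈ 5.7324e+8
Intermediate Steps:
Q(G, l) = (3 - 4/(-4 - 4*l))² (Q(G, l) = (-4/(-4*l - 4) + 3)² = (-4/(-4 - 4*l) + 3)² = (3 - 4/(-4 - 4*l))²)
M = -1084 (M = -((9*3)*77 + 89)/2 = -(27*77 + 89)/2 = -(2079 + 89)/2 = -½*2168 = -1084)
(M + 33533)*(17657 + Q(-166, -163)) = (-1084 + 33533)*(17657 + (4 + 3*(-163))²/(1 - 163)²) = 32449*(17657 + (4 - 489)²/(-162)²) = 32449*(17657 + (1/26244)*(-485)²) = 32449*(17657 + (1/26244)*235225) = 32449*(17657 + 235225/26244) = 32449*(463625533/26244) = 15044184920317/26244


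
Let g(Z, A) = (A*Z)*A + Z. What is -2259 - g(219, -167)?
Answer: -6110169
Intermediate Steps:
g(Z, A) = Z + Z*A² (g(Z, A) = Z*A² + Z = Z + Z*A²)
-2259 - g(219, -167) = -2259 - 219*(1 + (-167)²) = -2259 - 219*(1 + 27889) = -2259 - 219*27890 = -2259 - 1*6107910 = -2259 - 6107910 = -6110169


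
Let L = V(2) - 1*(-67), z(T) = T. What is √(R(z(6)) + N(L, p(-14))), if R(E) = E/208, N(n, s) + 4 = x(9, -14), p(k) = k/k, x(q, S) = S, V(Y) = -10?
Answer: I*√48594/52 ≈ 4.2392*I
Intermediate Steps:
L = 57 (L = -10 - 1*(-67) = -10 + 67 = 57)
p(k) = 1
N(n, s) = -18 (N(n, s) = -4 - 14 = -18)
R(E) = E/208 (R(E) = E*(1/208) = E/208)
√(R(z(6)) + N(L, p(-14))) = √((1/208)*6 - 18) = √(3/104 - 18) = √(-1869/104) = I*√48594/52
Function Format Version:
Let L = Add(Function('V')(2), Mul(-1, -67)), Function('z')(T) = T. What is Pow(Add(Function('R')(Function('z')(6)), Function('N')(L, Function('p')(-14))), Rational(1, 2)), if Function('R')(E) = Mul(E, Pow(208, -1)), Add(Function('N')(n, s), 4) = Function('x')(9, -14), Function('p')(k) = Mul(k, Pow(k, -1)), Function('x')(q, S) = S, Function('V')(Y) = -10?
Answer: Mul(Rational(1, 52), I, Pow(48594, Rational(1, 2))) ≈ Mul(4.2392, I)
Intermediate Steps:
L = 57 (L = Add(-10, Mul(-1, -67)) = Add(-10, 67) = 57)
Function('p')(k) = 1
Function('N')(n, s) = -18 (Function('N')(n, s) = Add(-4, -14) = -18)
Function('R')(E) = Mul(Rational(1, 208), E) (Function('R')(E) = Mul(E, Rational(1, 208)) = Mul(Rational(1, 208), E))
Pow(Add(Function('R')(Function('z')(6)), Function('N')(L, Function('p')(-14))), Rational(1, 2)) = Pow(Add(Mul(Rational(1, 208), 6), -18), Rational(1, 2)) = Pow(Add(Rational(3, 104), -18), Rational(1, 2)) = Pow(Rational(-1869, 104), Rational(1, 2)) = Mul(Rational(1, 52), I, Pow(48594, Rational(1, 2)))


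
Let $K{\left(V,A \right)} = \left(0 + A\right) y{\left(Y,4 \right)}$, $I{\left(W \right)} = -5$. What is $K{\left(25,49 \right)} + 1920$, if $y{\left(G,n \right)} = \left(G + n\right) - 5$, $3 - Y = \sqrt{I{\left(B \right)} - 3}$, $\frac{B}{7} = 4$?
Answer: $2018 - 98 i \sqrt{2} \approx 2018.0 - 138.59 i$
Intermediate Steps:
$B = 28$ ($B = 7 \cdot 4 = 28$)
$Y = 3 - 2 i \sqrt{2}$ ($Y = 3 - \sqrt{-5 - 3} = 3 - \sqrt{-8} = 3 - 2 i \sqrt{2} \approx 3.0 - 2.8284 i$)
$y{\left(G,n \right)} = -5 + G + n$
$K{\left(V,A \right)} = A \left(2 - 2 i \sqrt{2}\right)$ ($K{\left(V,A \right)} = \left(0 + A\right) \left(-5 + \left(3 - 2 i \sqrt{2}\right) + 4\right) = A \left(2 - 2 i \sqrt{2}\right)$)
$K{\left(25,49 \right)} + 1920 = 2 \cdot 49 \left(1 - i \sqrt{2}\right) + 1920 = \left(98 - 98 i \sqrt{2}\right) + 1920 = 2018 - 98 i \sqrt{2}$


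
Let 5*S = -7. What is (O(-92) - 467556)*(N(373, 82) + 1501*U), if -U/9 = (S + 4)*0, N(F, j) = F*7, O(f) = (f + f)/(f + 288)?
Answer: -8545538170/7 ≈ -1.2208e+9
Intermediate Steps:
O(f) = 2*f/(288 + f) (O(f) = (2*f)/(288 + f) = 2*f/(288 + f))
S = -7/5 (S = (⅕)*(-7) = -7/5 ≈ -1.4000)
N(F, j) = 7*F
U = 0 (U = -9*(-7/5 + 4)*0 = -117*0/5 = -9*0 = 0)
(O(-92) - 467556)*(N(373, 82) + 1501*U) = (2*(-92)/(288 - 92) - 467556)*(7*373 + 1501*0) = (2*(-92)/196 - 467556)*(2611 + 0) = (2*(-92)*(1/196) - 467556)*2611 = (-46/49 - 467556)*2611 = -22910290/49*2611 = -8545538170/7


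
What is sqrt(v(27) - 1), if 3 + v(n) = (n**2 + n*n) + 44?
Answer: sqrt(1498) ≈ 38.704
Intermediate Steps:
v(n) = 41 + 2*n**2 (v(n) = -3 + ((n**2 + n*n) + 44) = -3 + ((n**2 + n**2) + 44) = -3 + (2*n**2 + 44) = -3 + (44 + 2*n**2) = 41 + 2*n**2)
sqrt(v(27) - 1) = sqrt((41 + 2*27**2) - 1) = sqrt((41 + 2*729) - 1) = sqrt((41 + 1458) - 1) = sqrt(1499 - 1) = sqrt(1498)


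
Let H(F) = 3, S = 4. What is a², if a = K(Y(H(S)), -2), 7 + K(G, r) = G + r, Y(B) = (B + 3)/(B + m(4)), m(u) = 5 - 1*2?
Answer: 64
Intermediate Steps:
m(u) = 3 (m(u) = 5 - 2 = 3)
Y(B) = 1 (Y(B) = (B + 3)/(B + 3) = (3 + B)/(3 + B) = 1)
K(G, r) = -7 + G + r (K(G, r) = -7 + (G + r) = -7 + G + r)
a = -8 (a = -7 + 1 - 2 = -8)
a² = (-8)² = 64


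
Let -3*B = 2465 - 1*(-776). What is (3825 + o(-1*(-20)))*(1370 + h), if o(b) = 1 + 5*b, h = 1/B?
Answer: 17432095642/3241 ≈ 5.3786e+6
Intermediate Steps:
B = -3241/3 (B = -(2465 - 1*(-776))/3 = -(2465 + 776)/3 = -⅓*3241 = -3241/3 ≈ -1080.3)
h = -3/3241 (h = 1/(-3241/3) = -3/3241 ≈ -0.00092564)
(3825 + o(-1*(-20)))*(1370 + h) = (3825 + (1 + 5*(-1*(-20))))*(1370 - 3/3241) = (3825 + (1 + 5*20))*(4440167/3241) = (3825 + (1 + 100))*(4440167/3241) = (3825 + 101)*(4440167/3241) = 3926*(4440167/3241) = 17432095642/3241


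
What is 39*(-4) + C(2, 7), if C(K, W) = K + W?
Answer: -147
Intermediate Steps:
39*(-4) + C(2, 7) = 39*(-4) + (2 + 7) = -156 + 9 = -147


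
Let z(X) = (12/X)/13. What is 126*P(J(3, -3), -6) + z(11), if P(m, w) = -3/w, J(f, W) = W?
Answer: 9021/143 ≈ 63.084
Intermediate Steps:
z(X) = 12/(13*X) (z(X) = (12/X)*(1/13) = 12/(13*X))
126*P(J(3, -3), -6) + z(11) = 126*(-3/(-6)) + (12/13)/11 = 126*(-3*(-⅙)) + (12/13)*(1/11) = 126*(½) + 12/143 = 63 + 12/143 = 9021/143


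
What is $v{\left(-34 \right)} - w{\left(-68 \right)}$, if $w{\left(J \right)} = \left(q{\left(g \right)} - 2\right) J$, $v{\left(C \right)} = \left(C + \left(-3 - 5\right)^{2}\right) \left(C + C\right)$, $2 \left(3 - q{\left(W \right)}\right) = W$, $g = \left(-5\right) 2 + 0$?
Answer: $-1632$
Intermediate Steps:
$g = -10$ ($g = -10 + 0 = -10$)
$q{\left(W \right)} = 3 - \frac{W}{2}$
$v{\left(C \right)} = 2 C \left(64 + C\right)$ ($v{\left(C \right)} = \left(C + \left(-8\right)^{2}\right) 2 C = \left(C + 64\right) 2 C = \left(64 + C\right) 2 C = 2 C \left(64 + C\right)$)
$w{\left(J \right)} = 6 J$ ($w{\left(J \right)} = \left(\left(3 - -5\right) - 2\right) J = \left(\left(3 + 5\right) - 2\right) J = \left(8 - 2\right) J = 6 J$)
$v{\left(-34 \right)} - w{\left(-68 \right)} = 2 \left(-34\right) \left(64 - 34\right) - 6 \left(-68\right) = 2 \left(-34\right) 30 - -408 = -2040 + 408 = -1632$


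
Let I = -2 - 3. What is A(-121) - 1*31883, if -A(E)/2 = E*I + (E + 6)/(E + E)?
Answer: -4004368/121 ≈ -33094.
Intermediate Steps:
I = -5
A(E) = 10*E - (6 + E)/E (A(E) = -2*(E*(-5) + (E + 6)/(E + E)) = -2*(-5*E + (6 + E)/((2*E))) = -2*(-5*E + (6 + E)*(1/(2*E))) = -2*(-5*E + (6 + E)/(2*E)) = 10*E - (6 + E)/E)
A(-121) - 1*31883 = (-1 - 6/(-121) + 10*(-121)) - 1*31883 = (-1 - 6*(-1/121) - 1210) - 31883 = (-1 + 6/121 - 1210) - 31883 = -146525/121 - 31883 = -4004368/121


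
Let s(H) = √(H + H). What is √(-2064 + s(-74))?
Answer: √(-2064 + 2*I*√37) ≈ 0.1339 + 45.431*I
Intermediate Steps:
s(H) = √2*√H (s(H) = √(2*H) = √2*√H)
√(-2064 + s(-74)) = √(-2064 + √2*√(-74)) = √(-2064 + √2*(I*√74)) = √(-2064 + 2*I*√37)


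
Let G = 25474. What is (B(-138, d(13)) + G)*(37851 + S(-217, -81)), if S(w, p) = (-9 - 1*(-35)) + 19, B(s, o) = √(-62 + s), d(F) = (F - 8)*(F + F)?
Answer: 965362704 + 378960*I*√2 ≈ 9.6536e+8 + 5.3593e+5*I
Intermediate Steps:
d(F) = 2*F*(-8 + F) (d(F) = (-8 + F)*(2*F) = 2*F*(-8 + F))
S(w, p) = 45 (S(w, p) = (-9 + 35) + 19 = 26 + 19 = 45)
(B(-138, d(13)) + G)*(37851 + S(-217, -81)) = (√(-62 - 138) + 25474)*(37851 + 45) = (√(-200) + 25474)*37896 = (10*I*√2 + 25474)*37896 = (25474 + 10*I*√2)*37896 = 965362704 + 378960*I*√2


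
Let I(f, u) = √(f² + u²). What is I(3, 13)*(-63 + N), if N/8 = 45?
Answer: 297*√178 ≈ 3962.5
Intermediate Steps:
N = 360 (N = 8*45 = 360)
I(3, 13)*(-63 + N) = √(3² + 13²)*(-63 + 360) = √(9 + 169)*297 = √178*297 = 297*√178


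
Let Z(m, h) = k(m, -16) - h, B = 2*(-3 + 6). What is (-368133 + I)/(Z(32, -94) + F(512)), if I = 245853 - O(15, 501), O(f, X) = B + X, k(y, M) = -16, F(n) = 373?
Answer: -122787/451 ≈ -272.25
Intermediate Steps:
B = 6 (B = 2*3 = 6)
O(f, X) = 6 + X
Z(m, h) = -16 - h
I = 245346 (I = 245853 - (6 + 501) = 245853 - 1*507 = 245853 - 507 = 245346)
(-368133 + I)/(Z(32, -94) + F(512)) = (-368133 + 245346)/((-16 - 1*(-94)) + 373) = -122787/((-16 + 94) + 373) = -122787/(78 + 373) = -122787/451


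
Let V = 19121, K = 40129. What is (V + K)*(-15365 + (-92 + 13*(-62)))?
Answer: -963582750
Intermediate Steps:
(V + K)*(-15365 + (-92 + 13*(-62))) = (19121 + 40129)*(-15365 + (-92 + 13*(-62))) = 59250*(-15365 + (-92 - 806)) = 59250*(-15365 - 898) = 59250*(-16263) = -963582750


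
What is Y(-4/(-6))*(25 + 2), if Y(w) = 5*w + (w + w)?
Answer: 126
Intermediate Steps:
Y(w) = 7*w (Y(w) = 5*w + 2*w = 7*w)
Y(-4/(-6))*(25 + 2) = (7*(-4/(-6)))*(25 + 2) = (7*(-4*(-⅙)))*27 = (7*(⅔))*27 = (14/3)*27 = 126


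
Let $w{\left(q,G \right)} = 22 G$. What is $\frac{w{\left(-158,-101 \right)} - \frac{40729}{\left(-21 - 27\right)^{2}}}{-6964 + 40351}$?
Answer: $- \frac{5160217}{76923648} \approx -0.067082$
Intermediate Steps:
$\frac{w{\left(-158,-101 \right)} - \frac{40729}{\left(-21 - 27\right)^{2}}}{-6964 + 40351} = \frac{22 \left(-101\right) - \frac{40729}{\left(-21 - 27\right)^{2}}}{-6964 + 40351} = \frac{-2222 - \frac{40729}{\left(-48\right)^{2}}}{33387} = \left(-2222 - \frac{40729}{2304}\right) \frac{1}{33387} = \left(- \frac{5160217}{2304}\right) \frac{1}{33387} = - \frac{5160217}{76923648}$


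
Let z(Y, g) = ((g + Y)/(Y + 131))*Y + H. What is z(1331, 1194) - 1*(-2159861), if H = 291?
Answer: 3161502999/1462 ≈ 2.1625e+6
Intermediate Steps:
z(Y, g) = 291 + Y*(Y + g)/(131 + Y) (z(Y, g) = ((g + Y)/(Y + 131))*Y + 291 = ((Y + g)/(131 + Y))*Y + 291 = Y*(Y + g)/(131 + Y) + 291 = 291 + Y*(Y + g)/(131 + Y))
z(1331, 1194) - 1*(-2159861) = (38121 + 1331² + 291*1331 + 1331*1194)/(131 + 1331) - 1*(-2159861) = (38121 + 1771561 + 387321 + 1589214)/1462 + 2159861 = (1/1462)*3786217 + 2159861 = 3786217/1462 + 2159861 = 3161502999/1462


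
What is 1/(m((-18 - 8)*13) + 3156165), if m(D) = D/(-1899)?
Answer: 1899/5993557673 ≈ 3.1684e-7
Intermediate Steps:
m(D) = -D/1899 (m(D) = D*(-1/1899) = -D/1899)
1/(m((-18 - 8)*13) + 3156165) = 1/(-(-18 - 8)*13/1899 + 3156165) = 1/(-(-26)*13/1899 + 3156165) = 1/(-1/1899*(-338) + 3156165) = 1/(338/1899 + 3156165) = 1/(5993557673/1899) = 1899/5993557673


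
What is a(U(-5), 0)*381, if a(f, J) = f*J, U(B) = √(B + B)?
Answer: 0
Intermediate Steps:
U(B) = √2*√B (U(B) = √(2*B) = √2*√B)
a(f, J) = J*f
a(U(-5), 0)*381 = (0*(√2*√(-5)))*381 = (0*(√2*(I*√5)))*381 = (0*(I*√10))*381 = 0*381 = 0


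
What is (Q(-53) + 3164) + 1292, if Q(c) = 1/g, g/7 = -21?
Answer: 655031/147 ≈ 4456.0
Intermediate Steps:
g = -147 (g = 7*(-21) = -147)
Q(c) = -1/147 (Q(c) = 1/(-147) = -1/147)
(Q(-53) + 3164) + 1292 = (-1/147 + 3164) + 1292 = 465107/147 + 1292 = 655031/147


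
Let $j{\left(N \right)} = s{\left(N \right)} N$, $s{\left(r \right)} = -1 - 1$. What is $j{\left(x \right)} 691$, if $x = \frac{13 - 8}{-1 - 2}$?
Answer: $\frac{6910}{3} \approx 2303.3$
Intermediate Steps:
$x = - \frac{5}{3}$ ($x = \frac{5}{-3} = 5 \left(- \frac{1}{3}\right) = - \frac{5}{3} \approx -1.6667$)
$s{\left(r \right)} = -2$ ($s{\left(r \right)} = -1 - 1 = -2$)
$j{\left(N \right)} = - 2 N$
$j{\left(x \right)} 691 = \left(-2\right) \left(- \frac{5}{3}\right) 691 = \frac{10}{3} \cdot 691 = \frac{6910}{3}$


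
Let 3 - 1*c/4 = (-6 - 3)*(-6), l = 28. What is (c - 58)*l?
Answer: -7336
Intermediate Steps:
c = -204 (c = 12 - 4*(-6 - 3)*(-6) = 12 - (-36)*(-6) = 12 - 4*54 = 12 - 216 = -204)
(c - 58)*l = (-204 - 58)*28 = -262*28 = -7336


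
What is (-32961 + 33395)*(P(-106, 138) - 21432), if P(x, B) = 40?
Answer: -9284128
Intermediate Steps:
(-32961 + 33395)*(P(-106, 138) - 21432) = (-32961 + 33395)*(40 - 21432) = 434*(-21392) = -9284128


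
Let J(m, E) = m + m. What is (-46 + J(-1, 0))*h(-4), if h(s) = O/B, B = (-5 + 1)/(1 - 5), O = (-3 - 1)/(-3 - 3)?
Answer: -32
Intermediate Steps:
O = ⅔ (O = -4/(-6) = -4*(-⅙) = ⅔ ≈ 0.66667)
B = 1 (B = -4/(-4) = -4*(-¼) = 1)
J(m, E) = 2*m
h(s) = ⅔ (h(s) = (⅔)/1 = (⅔)*1 = ⅔)
(-46 + J(-1, 0))*h(-4) = (-46 + 2*(-1))*(⅔) = (-46 - 2)*(⅔) = -48*⅔ = -32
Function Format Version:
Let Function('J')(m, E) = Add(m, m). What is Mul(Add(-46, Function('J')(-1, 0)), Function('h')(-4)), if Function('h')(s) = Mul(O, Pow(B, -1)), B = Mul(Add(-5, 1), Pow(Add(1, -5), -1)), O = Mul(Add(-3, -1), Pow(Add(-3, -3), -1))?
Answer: -32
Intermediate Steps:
O = Rational(2, 3) (O = Mul(-4, Pow(-6, -1)) = Mul(-4, Rational(-1, 6)) = Rational(2, 3) ≈ 0.66667)
B = 1 (B = Mul(-4, Pow(-4, -1)) = Mul(-4, Rational(-1, 4)) = 1)
Function('J')(m, E) = Mul(2, m)
Function('h')(s) = Rational(2, 3) (Function('h')(s) = Mul(Rational(2, 3), Pow(1, -1)) = Mul(Rational(2, 3), 1) = Rational(2, 3))
Mul(Add(-46, Function('J')(-1, 0)), Function('h')(-4)) = Mul(Add(-46, Mul(2, -1)), Rational(2, 3)) = Mul(Add(-46, -2), Rational(2, 3)) = Mul(-48, Rational(2, 3)) = -32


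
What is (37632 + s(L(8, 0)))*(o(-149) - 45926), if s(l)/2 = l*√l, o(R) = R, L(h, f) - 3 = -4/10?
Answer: -1733894400 - 47918*√65 ≈ -1.7343e+9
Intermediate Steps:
L(h, f) = 13/5 (L(h, f) = 3 - 4/10 = 3 - 4*⅒ = 3 - ⅖ = 13/5)
s(l) = 2*l^(3/2) (s(l) = 2*(l*√l) = 2*l^(3/2))
(37632 + s(L(8, 0)))*(o(-149) - 45926) = (37632 + 2*(13/5)^(3/2))*(-149 - 45926) = (37632 + 2*(13*√65/25))*(-46075) = (37632 + 26*√65/25)*(-46075) = -1733894400 - 47918*√65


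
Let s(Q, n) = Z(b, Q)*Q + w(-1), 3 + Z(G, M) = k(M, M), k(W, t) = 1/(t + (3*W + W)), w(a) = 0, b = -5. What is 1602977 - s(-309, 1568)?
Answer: 8010249/5 ≈ 1.6021e+6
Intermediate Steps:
k(W, t) = 1/(t + 4*W)
Z(G, M) = -3 + 1/(5*M) (Z(G, M) = -3 + 1/(M + 4*M) = -3 + 1/(5*M))
s(Q, n) = Q*(-3 + 1/(5*Q)) (s(Q, n) = (-3 + 1/(5*Q))*Q + 0 = Q*(-3 + 1/(5*Q)) + 0 = Q*(-3 + 1/(5*Q)))
1602977 - s(-309, 1568) = 1602977 - (1/5 - 3*(-309)) = 1602977 - (1/5 + 927) = 1602977 - 1*4636/5 = 1602977 - 4636/5 = 8010249/5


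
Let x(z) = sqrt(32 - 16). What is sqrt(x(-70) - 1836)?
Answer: 2*I*sqrt(458) ≈ 42.802*I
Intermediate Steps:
x(z) = 4 (x(z) = sqrt(16) = 4)
sqrt(x(-70) - 1836) = sqrt(4 - 1836) = sqrt(-1832) = 2*I*sqrt(458)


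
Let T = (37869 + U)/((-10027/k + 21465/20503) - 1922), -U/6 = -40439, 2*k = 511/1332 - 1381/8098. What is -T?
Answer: 6609759895172637/2262799948207609 ≈ 2.9211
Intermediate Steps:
k = 1149293/10786536 (k = (511/1332 - 1381/8098)/2 = (½)*(1149293/5393268) = 1149293/10786536 ≈ 0.10655)
U = 242634 (U = -6*(-40439) = 242634)
T = -6609759895172637/2262799948207609 (T = (37869 + 242634)/((-10027/1149293/10786536 + 21465/20503) - 1922) = 280503/((-10027*10786536/1149293 + 21465*(1/20503)) - 1922) = 280503/((-108156596472/1149293 + 21465/20503) - 1922) = 280503/(-2217510027891171/23563954379 - 1922) = 280503/(-2262799948207609/23563954379) = 280503*(-23563954379/2262799948207609) = -6609759895172637/2262799948207609 ≈ -2.9211)
-T = -1*(-6609759895172637/2262799948207609) = 6609759895172637/2262799948207609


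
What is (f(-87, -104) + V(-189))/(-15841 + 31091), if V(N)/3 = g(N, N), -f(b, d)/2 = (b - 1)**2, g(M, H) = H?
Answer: -3211/3050 ≈ -1.0528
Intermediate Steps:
f(b, d) = -2*(-1 + b)**2 (f(b, d) = -2*(b - 1)**2 = -2*(-1 + b)**2)
V(N) = 3*N
(f(-87, -104) + V(-189))/(-15841 + 31091) = (-2*(-1 - 87)**2 + 3*(-189))/(-15841 + 31091) = (-2*(-88)**2 - 567)/15250 = (-2*7744 - 567)*(1/15250) = (-15488 - 567)*(1/15250) = -16055*1/15250 = -3211/3050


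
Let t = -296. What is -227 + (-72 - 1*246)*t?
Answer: 93901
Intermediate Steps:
-227 + (-72 - 1*246)*t = -227 + (-72 - 1*246)*(-296) = -227 + (-72 - 246)*(-296) = -227 - 318*(-296) = -227 + 94128 = 93901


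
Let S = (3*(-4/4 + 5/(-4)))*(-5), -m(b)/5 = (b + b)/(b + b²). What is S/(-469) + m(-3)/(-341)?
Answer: -55415/639716 ≈ -0.086624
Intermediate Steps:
m(b) = -10*b/(b + b²) (m(b) = -5*(b + b)/(b + b²) = -5*2*b/(b + b²) = -10*b/(b + b²))
S = 135/4 (S = (3*(-4*¼ + 5*(-¼)))*(-5) = (3*(-1 - 5/4))*(-5) = (3*(-9/4))*(-5) = -27/4*(-5) = 135/4 ≈ 33.750)
S/(-469) + m(-3)/(-341) = (135/4)/(-469) - 10/(1 - 3)/(-341) = (135/4)*(-1/469) - 10/(-2)*(-1/341) = -135/1876 - 10*(-½)*(-1/341) = -135/1876 + 5*(-1/341) = -135/1876 - 5/341 = -55415/639716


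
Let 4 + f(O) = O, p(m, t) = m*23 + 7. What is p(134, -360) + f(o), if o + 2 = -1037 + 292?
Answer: 2338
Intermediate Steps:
o = -747 (o = -2 + (-1037 + 292) = -2 - 745 = -747)
p(m, t) = 7 + 23*m (p(m, t) = 23*m + 7 = 7 + 23*m)
f(O) = -4 + O
p(134, -360) + f(o) = (7 + 23*134) + (-4 - 747) = (7 + 3082) - 751 = 3089 - 751 = 2338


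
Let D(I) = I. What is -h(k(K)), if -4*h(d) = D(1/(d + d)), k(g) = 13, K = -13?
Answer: 1/104 ≈ 0.0096154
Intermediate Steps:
h(d) = -1/(8*d) (h(d) = -1/(4*(d + d)) = -1/(2*d)/4 = -1/(8*d))
-h(k(K)) = -(-1)/(8*13) = -1*(-1/104) = 1/104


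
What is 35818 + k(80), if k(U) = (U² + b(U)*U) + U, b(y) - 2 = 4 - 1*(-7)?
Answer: 43338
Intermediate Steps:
b(y) = 13 (b(y) = 2 + (4 - 1*(-7)) = 2 + (4 + 7) = 2 + 11 = 13)
k(U) = U² + 14*U (k(U) = (U² + 13*U) + U = U² + 14*U)
35818 + k(80) = 35818 + 80*(14 + 80) = 35818 + 80*94 = 35818 + 7520 = 43338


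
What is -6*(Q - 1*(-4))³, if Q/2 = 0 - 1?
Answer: -48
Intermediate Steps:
Q = -2 (Q = 2*(0 - 1) = 2*(-1) = -2)
-6*(Q - 1*(-4))³ = -6*(-2 - 1*(-4))³ = -6*(-2 + 4)³ = -6*2³ = -6*8 = -48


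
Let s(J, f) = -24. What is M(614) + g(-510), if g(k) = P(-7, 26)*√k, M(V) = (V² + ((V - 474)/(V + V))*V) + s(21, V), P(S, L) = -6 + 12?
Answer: 377042 + 6*I*√510 ≈ 3.7704e+5 + 135.5*I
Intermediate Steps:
P(S, L) = 6
M(V) = -261 + V² + V/2 (M(V) = (V² + ((V - 474)/(V + V))*V) - 24 = (V² + ((-474 + V)/((2*V)))*V) - 24 = (V² + ((-474 + V)*(1/(2*V)))*V) - 24 = (V² + ((-474 + V)/(2*V))*V) - 24 = (V² + (-237 + V/2)) - 24 = (-237 + V² + V/2) - 24 = -261 + V² + V/2)
g(k) = 6*√k
M(614) + g(-510) = (-261 + 614² + (½)*614) + 6*√(-510) = (-261 + 376996 + 307) + 6*(I*√510) = 377042 + 6*I*√510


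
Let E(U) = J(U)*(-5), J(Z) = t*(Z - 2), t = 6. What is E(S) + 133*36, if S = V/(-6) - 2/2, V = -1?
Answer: 4873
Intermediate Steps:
J(Z) = -12 + 6*Z (J(Z) = 6*(Z - 2) = 6*(-2 + Z) = -12 + 6*Z)
S = -⅚ (S = -1/(-6) - 2/2 = -1*(-⅙) - 2*½ = ⅙ - 1 = -⅚ ≈ -0.83333)
E(U) = 60 - 30*U (E(U) = (-12 + 6*U)*(-5) = 60 - 30*U)
E(S) + 133*36 = (60 - 30*(-⅚)) + 133*36 = (60 + 25) + 4788 = 85 + 4788 = 4873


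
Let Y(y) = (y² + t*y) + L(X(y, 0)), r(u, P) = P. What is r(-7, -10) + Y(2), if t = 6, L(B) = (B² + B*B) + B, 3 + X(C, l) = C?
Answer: 7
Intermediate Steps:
X(C, l) = -3 + C
L(B) = B + 2*B² (L(B) = (B² + B²) + B = 2*B² + B = B + 2*B²)
Y(y) = y² + 6*y + (-5 + 2*y)*(-3 + y) (Y(y) = (y² + 6*y) + (-3 + y)*(1 + 2*(-3 + y)) = (y² + 6*y) + (-3 + y)*(1 + (-6 + 2*y)) = (y² + 6*y) + (-3 + y)*(-5 + 2*y) = (y² + 6*y) + (-5 + 2*y)*(-3 + y) = y² + 6*y + (-5 + 2*y)*(-3 + y))
r(-7, -10) + Y(2) = -10 + (15 - 5*2 + 3*2²) = -10 + (15 - 10 + 3*4) = -10 + (15 - 10 + 12) = -10 + 17 = 7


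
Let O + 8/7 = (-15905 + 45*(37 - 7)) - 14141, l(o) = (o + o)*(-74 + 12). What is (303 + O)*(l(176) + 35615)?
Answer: -2741085369/7 ≈ -3.9158e+8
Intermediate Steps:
l(o) = -124*o (l(o) = (2*o)*(-62) = -124*o)
O = -200880/7 (O = -8/7 + ((-15905 + 45*(37 - 7)) - 14141) = -8/7 + ((-15905 + 45*30) - 14141) = -8/7 + ((-15905 + 1350) - 14141) = -8/7 + (-14555 - 14141) = -8/7 - 28696 = -200880/7 ≈ -28697.)
(303 + O)*(l(176) + 35615) = (303 - 200880/7)*(-124*176 + 35615) = -198759*(-21824 + 35615)/7 = -198759/7*13791 = -2741085369/7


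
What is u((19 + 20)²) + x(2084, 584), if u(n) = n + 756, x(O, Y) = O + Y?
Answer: 4945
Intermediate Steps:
u(n) = 756 + n
u((19 + 20)²) + x(2084, 584) = (756 + (19 + 20)²) + (2084 + 584) = (756 + 39²) + 2668 = (756 + 1521) + 2668 = 2277 + 2668 = 4945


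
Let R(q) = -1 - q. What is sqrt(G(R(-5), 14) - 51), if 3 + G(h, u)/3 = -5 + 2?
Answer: I*sqrt(69) ≈ 8.3066*I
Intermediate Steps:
G(h, u) = -18 (G(h, u) = -9 + 3*(-5 + 2) = -9 + 3*(-3) = -9 - 9 = -18)
sqrt(G(R(-5), 14) - 51) = sqrt(-18 - 51) = sqrt(-69) = I*sqrt(69)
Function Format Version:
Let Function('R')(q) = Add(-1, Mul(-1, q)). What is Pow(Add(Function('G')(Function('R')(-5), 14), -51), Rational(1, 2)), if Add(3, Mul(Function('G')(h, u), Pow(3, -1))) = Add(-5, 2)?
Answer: Mul(I, Pow(69, Rational(1, 2))) ≈ Mul(8.3066, I)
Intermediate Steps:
Function('G')(h, u) = -18 (Function('G')(h, u) = Add(-9, Mul(3, Add(-5, 2))) = Add(-9, Mul(3, -3)) = Add(-9, -9) = -18)
Pow(Add(Function('G')(Function('R')(-5), 14), -51), Rational(1, 2)) = Pow(Add(-18, -51), Rational(1, 2)) = Pow(-69, Rational(1, 2)) = Mul(I, Pow(69, Rational(1, 2)))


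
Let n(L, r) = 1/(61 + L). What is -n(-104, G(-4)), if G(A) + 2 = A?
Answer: 1/43 ≈ 0.023256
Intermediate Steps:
G(A) = -2 + A
-n(-104, G(-4)) = -1/(61 - 104) = -1/(-43) = -1*(-1/43) = 1/43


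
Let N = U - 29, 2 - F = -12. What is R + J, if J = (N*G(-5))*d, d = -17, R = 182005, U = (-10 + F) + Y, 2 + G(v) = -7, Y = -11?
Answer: 176497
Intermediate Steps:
F = 14 (F = 2 - 1*(-12) = 2 + 12 = 14)
G(v) = -9 (G(v) = -2 - 7 = -9)
U = -7 (U = (-10 + 14) - 11 = 4 - 11 = -7)
N = -36 (N = -7 - 29 = -36)
J = -5508 (J = -36*(-9)*(-17) = 324*(-17) = -5508)
R + J = 182005 - 5508 = 176497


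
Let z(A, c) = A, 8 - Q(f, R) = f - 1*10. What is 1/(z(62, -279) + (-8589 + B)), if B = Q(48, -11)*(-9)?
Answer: -1/8257 ≈ -0.00012111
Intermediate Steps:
Q(f, R) = 18 - f (Q(f, R) = 8 - (f - 1*10) = 8 - (f - 10) = 8 - (-10 + f) = 8 + (10 - f) = 18 - f)
B = 270 (B = (18 - 1*48)*(-9) = (18 - 48)*(-9) = -30*(-9) = 270)
1/(z(62, -279) + (-8589 + B)) = 1/(62 + (-8589 + 270)) = 1/(62 - 8319) = 1/(-8257) = -1/8257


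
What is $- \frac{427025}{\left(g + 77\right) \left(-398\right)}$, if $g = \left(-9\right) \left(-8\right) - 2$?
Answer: $\frac{427025}{58506} \approx 7.2988$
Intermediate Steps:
$g = 70$ ($g = 72 - 2 = 70$)
$- \frac{427025}{\left(g + 77\right) \left(-398\right)} = - \frac{427025}{\left(70 + 77\right) \left(-398\right)} = - \frac{427025}{147 \left(-398\right)} = - \frac{427025}{-58506} = \left(-427025\right) \left(- \frac{1}{58506}\right) = \frac{427025}{58506}$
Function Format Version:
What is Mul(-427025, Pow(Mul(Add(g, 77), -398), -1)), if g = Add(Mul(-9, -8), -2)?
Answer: Rational(427025, 58506) ≈ 7.2988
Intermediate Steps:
g = 70 (g = Add(72, -2) = 70)
Mul(-427025, Pow(Mul(Add(g, 77), -398), -1)) = Mul(-427025, Pow(Mul(Add(70, 77), -398), -1)) = Mul(-427025, Pow(Mul(147, -398), -1)) = Mul(-427025, Pow(-58506, -1)) = Mul(-427025, Rational(-1, 58506)) = Rational(427025, 58506)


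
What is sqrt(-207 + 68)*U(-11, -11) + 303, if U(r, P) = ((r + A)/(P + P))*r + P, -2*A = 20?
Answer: 303 - 43*I*sqrt(139)/2 ≈ 303.0 - 253.48*I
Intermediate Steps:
A = -10 (A = -1/2*20 = -10)
U(r, P) = P + r*(-10 + r)/(2*P) (U(r, P) = ((r - 10)/(P + P))*r + P = ((-10 + r)/((2*P)))*r + P = ((-10 + r)*(1/(2*P)))*r + P = ((-10 + r)/(2*P))*r + P = r*(-10 + r)/(2*P) + P = P + r*(-10 + r)/(2*P))
sqrt(-207 + 68)*U(-11, -11) + 303 = sqrt(-207 + 68)*(((-11)**2 + (1/2)*(-11)**2 - 5*(-11))/(-11)) + 303 = sqrt(-139)*(-(121 + (1/2)*121 + 55)/11) + 303 = (I*sqrt(139))*(-(121 + 121/2 + 55)/11) + 303 = (I*sqrt(139))*(-1/11*473/2) + 303 = (I*sqrt(139))*(-43/2) + 303 = -43*I*sqrt(139)/2 + 303 = 303 - 43*I*sqrt(139)/2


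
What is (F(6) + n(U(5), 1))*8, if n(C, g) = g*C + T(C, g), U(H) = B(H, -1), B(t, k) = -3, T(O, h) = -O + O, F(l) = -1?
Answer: -32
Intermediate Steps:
T(O, h) = 0
U(H) = -3
n(C, g) = C*g (n(C, g) = g*C + 0 = C*g + 0 = C*g)
(F(6) + n(U(5), 1))*8 = (-1 - 3*1)*8 = (-1 - 3)*8 = -4*8 = -32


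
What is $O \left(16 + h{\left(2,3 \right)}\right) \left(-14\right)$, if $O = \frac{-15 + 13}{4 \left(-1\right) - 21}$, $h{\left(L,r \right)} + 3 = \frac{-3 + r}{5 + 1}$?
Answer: $- \frac{364}{25} \approx -14.56$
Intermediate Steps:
$h{\left(L,r \right)} = - \frac{7}{2} + \frac{r}{6}$ ($h{\left(L,r \right)} = -3 + \frac{-3 + r}{5 + 1} = -3 + \frac{-3 + r}{6} = -3 + \left(-3 + r\right) \frac{1}{6} = -3 + \left(- \frac{1}{2} + \frac{r}{6}\right) = - \frac{7}{2} + \frac{r}{6}$)
$O = \frac{2}{25}$ ($O = - \frac{2}{-4 - 21} = - \frac{2}{-25} = \left(-2\right) \left(- \frac{1}{25}\right) = \frac{2}{25} \approx 0.08$)
$O \left(16 + h{\left(2,3 \right)}\right) \left(-14\right) = \frac{2 \left(16 + \left(- \frac{7}{2} + \frac{1}{6} \cdot 3\right)\right)}{25} \left(-14\right) = \frac{2 \left(16 + \left(- \frac{7}{2} + \frac{1}{2}\right)\right)}{25} \left(-14\right) = \frac{2 \left(16 - 3\right)}{25} \left(-14\right) = \frac{2}{25} \cdot 13 \left(-14\right) = \frac{26}{25} \left(-14\right) = - \frac{364}{25}$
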